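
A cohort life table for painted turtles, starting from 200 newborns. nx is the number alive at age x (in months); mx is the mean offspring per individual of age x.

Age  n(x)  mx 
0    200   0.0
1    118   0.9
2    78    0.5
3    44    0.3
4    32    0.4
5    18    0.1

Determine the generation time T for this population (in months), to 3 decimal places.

1.642

lx = nx/n0 = nx/200: 1, 0.59, 0.39, 0.22, 0.16, 0.09
lx·mx: 0, 0.531, 0.195, 0.066, 0.064, 0.009 → R0 = 0.865
x·lx·mx: 0, 0.531, 0.39, 0.198, 0.256, 0.045 → Σ = 1.42
T = 1.42 / 0.865 = 1.641618… → 1.642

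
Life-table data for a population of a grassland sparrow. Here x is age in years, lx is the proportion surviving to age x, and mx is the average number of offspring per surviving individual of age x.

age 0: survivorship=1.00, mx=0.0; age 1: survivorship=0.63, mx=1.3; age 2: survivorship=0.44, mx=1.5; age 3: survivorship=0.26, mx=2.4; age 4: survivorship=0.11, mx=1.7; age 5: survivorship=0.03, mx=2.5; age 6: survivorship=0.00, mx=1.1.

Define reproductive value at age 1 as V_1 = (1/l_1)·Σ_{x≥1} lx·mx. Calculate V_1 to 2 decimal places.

lx·mx for x ≥ 1: 0.819, 0.66, 0.624, 0.187, 0.075, 0 → sum = 2.365
V_1 = 2.365 / l_1 = 2.365 / 0.63 = 3.753968… → 3.75

3.75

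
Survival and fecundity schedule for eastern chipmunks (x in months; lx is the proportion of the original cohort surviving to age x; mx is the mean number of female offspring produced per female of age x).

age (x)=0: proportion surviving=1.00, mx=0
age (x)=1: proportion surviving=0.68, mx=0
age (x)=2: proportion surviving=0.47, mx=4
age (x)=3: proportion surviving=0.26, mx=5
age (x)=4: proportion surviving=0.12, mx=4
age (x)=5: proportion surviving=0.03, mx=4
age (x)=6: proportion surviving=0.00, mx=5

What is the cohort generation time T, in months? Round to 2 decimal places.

2.69

lx·mx: 0, 0, 1.88, 1.3, 0.48, 0.12, 0 → R0 = 3.78
x·lx·mx: 0, 0, 3.76, 3.9, 1.92, 0.6, 0 → Σ = 10.18
T = 10.18 / 3.78 = 2.693122… → 2.69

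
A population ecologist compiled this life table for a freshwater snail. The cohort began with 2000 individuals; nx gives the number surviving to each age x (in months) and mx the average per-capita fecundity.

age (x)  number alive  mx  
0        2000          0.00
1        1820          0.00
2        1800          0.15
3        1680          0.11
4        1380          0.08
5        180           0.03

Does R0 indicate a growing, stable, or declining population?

lx = nx/n0 = nx/2000: 1, 0.91, 0.9, 0.84, 0.69, 0.09
R0 = Σ lx·mx = 0 + 0 + 0.135 + 0.0924 + 0.0552 + 0.0027 = 0.2853
R0 < 1, so the population is declining.

declining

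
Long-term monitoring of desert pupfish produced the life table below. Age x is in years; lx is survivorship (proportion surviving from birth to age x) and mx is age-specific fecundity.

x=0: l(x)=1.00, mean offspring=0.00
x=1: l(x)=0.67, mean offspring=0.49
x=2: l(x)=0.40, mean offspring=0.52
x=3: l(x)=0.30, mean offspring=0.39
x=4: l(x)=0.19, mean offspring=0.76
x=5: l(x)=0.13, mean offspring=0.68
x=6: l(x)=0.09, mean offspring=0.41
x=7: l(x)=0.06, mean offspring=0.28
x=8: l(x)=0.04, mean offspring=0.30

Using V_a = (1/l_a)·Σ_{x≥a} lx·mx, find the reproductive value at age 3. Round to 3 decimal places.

1.385

lx·mx for x ≥ 3: 0.117, 0.1444, 0.0884, 0.0369, 0.0168, 0.012 → sum = 0.4155
V_3 = 0.4155 / l_3 = 0.4155 / 0.3 = 1.385 → 1.385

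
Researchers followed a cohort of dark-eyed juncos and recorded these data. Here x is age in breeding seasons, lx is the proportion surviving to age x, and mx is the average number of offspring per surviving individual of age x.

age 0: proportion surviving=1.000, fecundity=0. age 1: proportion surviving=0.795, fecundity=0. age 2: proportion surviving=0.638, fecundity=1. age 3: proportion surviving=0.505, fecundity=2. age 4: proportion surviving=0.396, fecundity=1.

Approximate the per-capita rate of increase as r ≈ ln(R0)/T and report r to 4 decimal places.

R0 = Σ lx·mx = 0 + 0 + 0.638 + 1.01 + 0.396 = 2.044
Σ x·lx·mx = 5.89; T = 5.89/2.044 = 2.8816…
r ≈ ln(R0)/T = ln(2.044)/2.8816… = 0.248094… → 0.2481

0.2481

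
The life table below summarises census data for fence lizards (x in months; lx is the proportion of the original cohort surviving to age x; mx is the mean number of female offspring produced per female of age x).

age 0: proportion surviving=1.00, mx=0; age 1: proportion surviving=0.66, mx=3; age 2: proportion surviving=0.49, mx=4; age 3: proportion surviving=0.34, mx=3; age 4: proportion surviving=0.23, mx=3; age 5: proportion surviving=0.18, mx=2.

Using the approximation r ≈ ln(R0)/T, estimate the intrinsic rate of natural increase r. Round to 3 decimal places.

0.797

R0 = Σ lx·mx = 0 + 1.98 + 1.96 + 1.02 + 0.69 + 0.36 = 6.01
Σ x·lx·mx = 13.52; T = 13.52/6.01 = 2.24958…
r ≈ ln(R0)/T = ln(6.01)/2.24958… = 0.79723… → 0.797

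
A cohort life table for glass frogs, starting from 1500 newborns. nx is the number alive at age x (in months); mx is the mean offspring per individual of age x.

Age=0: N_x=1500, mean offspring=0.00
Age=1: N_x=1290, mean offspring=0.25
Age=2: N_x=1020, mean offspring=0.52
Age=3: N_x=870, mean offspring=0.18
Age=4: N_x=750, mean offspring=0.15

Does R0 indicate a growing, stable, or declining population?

lx = nx/n0 = nx/1500: 1, 0.86, 0.68, 0.58, 0.5
R0 = Σ lx·mx = 0 + 0.215 + 0.3536 + 0.1044 + 0.075 = 0.748
R0 < 1, so the population is declining.

declining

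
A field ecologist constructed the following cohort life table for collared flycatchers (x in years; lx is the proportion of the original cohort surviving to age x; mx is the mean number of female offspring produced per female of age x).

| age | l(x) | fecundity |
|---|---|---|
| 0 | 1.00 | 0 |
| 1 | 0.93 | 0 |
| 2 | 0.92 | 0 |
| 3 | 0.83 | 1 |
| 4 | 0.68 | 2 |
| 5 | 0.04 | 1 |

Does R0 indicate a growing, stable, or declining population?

R0 = Σ lx·mx = 0 + 0 + 0 + 0.83 + 1.36 + 0.04 = 2.23
R0 > 1, so the population is growing.

growing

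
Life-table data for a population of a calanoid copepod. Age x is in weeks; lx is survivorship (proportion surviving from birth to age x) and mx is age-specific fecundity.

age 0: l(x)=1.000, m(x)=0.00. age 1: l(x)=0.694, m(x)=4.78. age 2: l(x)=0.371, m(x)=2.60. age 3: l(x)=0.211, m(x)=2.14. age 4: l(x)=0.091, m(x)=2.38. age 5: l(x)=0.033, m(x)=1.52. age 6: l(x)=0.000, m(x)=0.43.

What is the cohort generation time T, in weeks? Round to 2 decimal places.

1.54

lx·mx: 0, 3.31732, 0.9646, 0.45154, 0.21658, 0.05016, 0 → R0 = 5.0002
x·lx·mx: 0, 3.31732, 1.9292, 1.35462, 0.86632, 0.2508, 0 → Σ = 7.71826
T = 7.71826 / 5.0002 = 1.54359… → 1.54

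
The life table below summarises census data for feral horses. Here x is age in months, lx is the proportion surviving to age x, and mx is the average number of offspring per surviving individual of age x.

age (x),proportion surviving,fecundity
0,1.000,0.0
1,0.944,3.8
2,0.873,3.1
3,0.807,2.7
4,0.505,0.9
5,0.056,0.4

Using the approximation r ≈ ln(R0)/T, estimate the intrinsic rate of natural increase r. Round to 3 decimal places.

R0 = Σ lx·mx = 0 + 3.5872 + 2.7063 + 2.1789 + 0.4545 + 0.0224 = 8.9493
Σ x·lx·mx = 17.4665; T = 17.4665/8.9493 = 1.95172…
r ≈ ln(R0)/T = ln(8.9493)/1.95172… = 1.1229… → 1.123

1.123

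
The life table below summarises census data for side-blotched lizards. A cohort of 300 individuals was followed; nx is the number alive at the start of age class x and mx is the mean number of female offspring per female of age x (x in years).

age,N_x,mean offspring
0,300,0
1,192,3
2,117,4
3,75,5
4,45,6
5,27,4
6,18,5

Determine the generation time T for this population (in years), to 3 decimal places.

2.542

lx = nx/n0 = nx/300: 1, 0.64, 0.39, 0.25, 0.15, 0.09, 0.06
lx·mx: 0, 1.92, 1.56, 1.25, 0.9, 0.36, 0.3 → R0 = 6.29
x·lx·mx: 0, 1.92, 3.12, 3.75, 3.6, 1.8, 1.8 → Σ = 15.99
T = 15.99 / 6.29 = 2.54213… → 2.542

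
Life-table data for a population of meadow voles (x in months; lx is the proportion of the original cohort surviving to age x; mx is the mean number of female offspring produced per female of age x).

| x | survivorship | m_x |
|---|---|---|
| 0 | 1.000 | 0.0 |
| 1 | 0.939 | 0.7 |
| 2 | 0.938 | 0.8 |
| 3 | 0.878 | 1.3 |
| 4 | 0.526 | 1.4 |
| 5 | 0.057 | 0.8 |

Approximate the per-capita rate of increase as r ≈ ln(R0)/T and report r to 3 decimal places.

R0 = Σ lx·mx = 0 + 0.6573 + 0.7504 + 1.1414 + 0.7364 + 0.0456 = 3.3311
Σ x·lx·mx = 8.7559; T = 8.7559/3.3311 = 2.62853…
r ≈ ln(R0)/T = ln(3.3311)/2.62853… = 0.45779… → 0.458

0.458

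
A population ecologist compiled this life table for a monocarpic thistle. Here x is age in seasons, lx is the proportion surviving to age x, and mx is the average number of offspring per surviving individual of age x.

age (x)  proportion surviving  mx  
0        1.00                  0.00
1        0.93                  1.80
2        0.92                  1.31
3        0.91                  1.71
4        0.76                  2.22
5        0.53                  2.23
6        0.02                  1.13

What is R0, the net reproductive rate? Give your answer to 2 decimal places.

lx·mx by age: 0, 1.674, 1.2052, 1.5561, 1.6872, 1.1819, 0.0226
R0 = Σ lx·mx = 7.327 → 7.33

7.33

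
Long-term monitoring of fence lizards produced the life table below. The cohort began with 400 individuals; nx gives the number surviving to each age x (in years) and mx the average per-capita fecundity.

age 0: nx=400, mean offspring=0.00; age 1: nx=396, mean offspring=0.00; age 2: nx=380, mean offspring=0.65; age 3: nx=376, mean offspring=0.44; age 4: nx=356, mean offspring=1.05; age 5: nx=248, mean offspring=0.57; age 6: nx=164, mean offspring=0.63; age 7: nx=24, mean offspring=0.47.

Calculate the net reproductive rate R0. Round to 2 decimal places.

lx = nx/n0 = nx/400: 1, 0.99, 0.95, 0.94, 0.89, 0.62, 0.41, 0.06
lx·mx by age: 0, 0, 0.6175, 0.4136, 0.9345, 0.3534, 0.2583, 0.0282
R0 = Σ lx·mx = 2.6055 → 2.61

2.61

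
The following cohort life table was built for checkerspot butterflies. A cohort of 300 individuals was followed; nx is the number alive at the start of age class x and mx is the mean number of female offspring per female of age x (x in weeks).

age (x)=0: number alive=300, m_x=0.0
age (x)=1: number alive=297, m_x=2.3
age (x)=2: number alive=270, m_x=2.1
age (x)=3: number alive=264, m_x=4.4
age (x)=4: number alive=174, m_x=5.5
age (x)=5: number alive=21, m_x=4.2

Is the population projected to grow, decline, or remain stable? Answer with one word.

lx = nx/n0 = nx/300: 1, 0.99, 0.9, 0.88, 0.58, 0.07
R0 = Σ lx·mx = 0 + 2.277 + 1.89 + 3.872 + 3.19 + 0.294 = 11.523
R0 > 1, so the population is growing.

growing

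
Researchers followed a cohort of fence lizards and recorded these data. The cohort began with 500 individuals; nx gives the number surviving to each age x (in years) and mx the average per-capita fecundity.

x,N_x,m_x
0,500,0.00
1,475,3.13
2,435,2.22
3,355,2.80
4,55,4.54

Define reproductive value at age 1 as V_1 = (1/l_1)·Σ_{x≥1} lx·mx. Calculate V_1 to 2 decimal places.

lx = nx/n0 = nx/500: 1, 0.95, 0.87, 0.71, 0.11
lx·mx for x ≥ 1: 2.9735, 1.9314, 1.988, 0.4994 → sum = 7.3923
V_1 = 7.3923 / l_1 = 7.3923 / 0.95 = 7.781368… → 7.78

7.78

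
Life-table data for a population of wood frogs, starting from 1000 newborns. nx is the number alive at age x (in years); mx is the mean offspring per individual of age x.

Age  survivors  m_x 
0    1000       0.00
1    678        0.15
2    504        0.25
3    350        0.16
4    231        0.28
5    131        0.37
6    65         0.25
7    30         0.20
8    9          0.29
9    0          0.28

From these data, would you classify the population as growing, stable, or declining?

lx = nx/n0 = nx/1000: 1, 0.678, 0.504, 0.35, 0.231, 0.131, 0.065, 0.03, 0.009, 0
R0 = Σ lx·mx = 0 + 0.1017 + 0.126 + 0.056 + 0.06468 + 0.04847 + 0.01625 + 0.006 + 0.00261 + 0 = 0.42171
R0 < 1, so the population is declining.

declining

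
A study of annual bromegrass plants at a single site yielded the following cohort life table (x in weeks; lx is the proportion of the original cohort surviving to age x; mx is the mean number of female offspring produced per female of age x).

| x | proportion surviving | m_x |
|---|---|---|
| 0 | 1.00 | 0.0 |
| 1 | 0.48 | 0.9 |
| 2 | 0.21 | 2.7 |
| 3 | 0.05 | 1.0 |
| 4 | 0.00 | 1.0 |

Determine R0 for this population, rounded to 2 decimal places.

1.05

lx·mx by age: 0, 0.432, 0.567, 0.05, 0
R0 = Σ lx·mx = 1.049 → 1.05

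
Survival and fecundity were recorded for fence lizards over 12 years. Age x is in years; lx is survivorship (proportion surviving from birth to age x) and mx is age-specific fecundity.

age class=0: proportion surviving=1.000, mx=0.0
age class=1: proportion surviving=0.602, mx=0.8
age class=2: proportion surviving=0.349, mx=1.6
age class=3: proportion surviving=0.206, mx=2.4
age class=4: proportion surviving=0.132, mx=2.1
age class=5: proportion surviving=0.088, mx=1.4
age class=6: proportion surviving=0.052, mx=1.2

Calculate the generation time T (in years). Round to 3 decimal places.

2.594

lx·mx: 0, 0.4816, 0.5584, 0.4944, 0.2772, 0.1232, 0.0624 → R0 = 1.9972
x·lx·mx: 0, 0.4816, 1.1168, 1.4832, 1.1088, 0.616, 0.3744 → Σ = 5.1808
T = 5.1808 / 1.9972 = 2.594032… → 2.594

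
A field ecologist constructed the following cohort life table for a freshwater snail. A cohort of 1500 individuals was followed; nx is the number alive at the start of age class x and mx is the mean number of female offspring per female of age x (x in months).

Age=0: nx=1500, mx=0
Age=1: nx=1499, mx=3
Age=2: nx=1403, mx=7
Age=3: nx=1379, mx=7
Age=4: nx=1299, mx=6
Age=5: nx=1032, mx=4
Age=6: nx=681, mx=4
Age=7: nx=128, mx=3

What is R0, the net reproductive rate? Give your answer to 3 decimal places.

lx = nx/n0 = nx/1500: 1, 0.99933…, 0.93533…, 0.91933…, 0.866, 0.688, 0.454, 0.08533…
lx·mx by age: 0, 2.998…, 6.547333…, 6.435333…, 5.196, 2.752, 1.816, 0.256…
R0 = Σ lx·mx = 26.000667… → 26.001

26.001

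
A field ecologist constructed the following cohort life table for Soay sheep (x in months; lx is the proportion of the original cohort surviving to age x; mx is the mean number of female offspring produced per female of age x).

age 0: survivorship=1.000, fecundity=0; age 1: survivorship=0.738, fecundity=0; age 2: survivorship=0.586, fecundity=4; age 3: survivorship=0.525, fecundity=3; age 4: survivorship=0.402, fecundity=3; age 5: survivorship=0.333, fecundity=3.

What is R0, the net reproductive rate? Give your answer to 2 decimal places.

6.12

lx·mx by age: 0, 0, 2.344, 1.575, 1.206, 0.999
R0 = Σ lx·mx = 6.124 → 6.12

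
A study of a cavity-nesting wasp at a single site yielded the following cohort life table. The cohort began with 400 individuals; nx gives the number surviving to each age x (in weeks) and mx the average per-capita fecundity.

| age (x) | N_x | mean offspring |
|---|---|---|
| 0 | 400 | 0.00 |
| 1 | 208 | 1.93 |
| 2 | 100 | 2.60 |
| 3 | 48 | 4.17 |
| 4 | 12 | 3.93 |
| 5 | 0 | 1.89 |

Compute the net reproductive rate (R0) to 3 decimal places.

lx = nx/n0 = nx/400: 1, 0.52, 0.25, 0.12, 0.03, 0
lx·mx by age: 0, 1.0036, 0.65, 0.5004, 0.1179, 0
R0 = Σ lx·mx = 2.2719 → 2.272

2.272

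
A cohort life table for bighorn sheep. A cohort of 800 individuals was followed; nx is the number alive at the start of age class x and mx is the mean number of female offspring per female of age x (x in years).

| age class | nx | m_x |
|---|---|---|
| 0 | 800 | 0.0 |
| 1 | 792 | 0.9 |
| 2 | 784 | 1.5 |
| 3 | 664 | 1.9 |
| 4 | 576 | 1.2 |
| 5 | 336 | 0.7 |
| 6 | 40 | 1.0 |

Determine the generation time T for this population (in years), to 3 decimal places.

lx = nx/n0 = nx/800: 1, 0.99, 0.98, 0.83, 0.72, 0.42, 0.05
lx·mx: 0, 0.891, 1.47, 1.577, 0.864, 0.294, 0.05 → R0 = 5.146
x·lx·mx: 0, 0.891, 2.94, 4.731, 3.456, 1.47, 0.3 → Σ = 13.788
T = 13.788 / 5.146 = 2.679363… → 2.679

2.679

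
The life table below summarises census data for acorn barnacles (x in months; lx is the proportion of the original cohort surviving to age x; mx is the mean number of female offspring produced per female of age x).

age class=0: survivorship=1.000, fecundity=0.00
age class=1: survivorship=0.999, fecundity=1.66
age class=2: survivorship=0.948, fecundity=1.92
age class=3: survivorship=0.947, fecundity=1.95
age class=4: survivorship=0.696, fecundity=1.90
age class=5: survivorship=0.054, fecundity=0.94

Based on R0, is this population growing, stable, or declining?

R0 = Σ lx·mx = 0 + 1.65834 + 1.82016 + 1.84665 + 1.3224 + 0.05076 = 6.69831
R0 > 1, so the population is growing.

growing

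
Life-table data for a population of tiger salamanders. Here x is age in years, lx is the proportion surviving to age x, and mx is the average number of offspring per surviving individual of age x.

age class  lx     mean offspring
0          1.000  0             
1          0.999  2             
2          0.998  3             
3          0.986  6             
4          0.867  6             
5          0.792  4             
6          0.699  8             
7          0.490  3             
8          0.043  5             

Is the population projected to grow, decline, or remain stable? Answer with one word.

growing

R0 = Σ lx·mx = 0 + 1.998 + 2.994 + 5.916 + 5.202 + 3.168 + 5.592 + 1.47 + 0.215 = 26.555
R0 > 1, so the population is growing.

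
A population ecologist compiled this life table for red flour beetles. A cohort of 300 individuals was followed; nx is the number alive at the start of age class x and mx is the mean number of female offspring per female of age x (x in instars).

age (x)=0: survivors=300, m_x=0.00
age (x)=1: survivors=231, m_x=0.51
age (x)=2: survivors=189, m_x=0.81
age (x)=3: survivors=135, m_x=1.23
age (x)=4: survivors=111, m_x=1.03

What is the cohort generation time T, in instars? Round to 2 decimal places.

lx = nx/n0 = nx/300: 1, 0.77, 0.63, 0.45, 0.37
lx·mx: 0, 0.3927, 0.5103, 0.5535, 0.3811 → R0 = 1.8376
x·lx·mx: 0, 0.3927, 1.0206, 1.6605, 1.5244 → Σ = 4.5982
T = 4.5982 / 1.8376 = 2.502286… → 2.50

2.50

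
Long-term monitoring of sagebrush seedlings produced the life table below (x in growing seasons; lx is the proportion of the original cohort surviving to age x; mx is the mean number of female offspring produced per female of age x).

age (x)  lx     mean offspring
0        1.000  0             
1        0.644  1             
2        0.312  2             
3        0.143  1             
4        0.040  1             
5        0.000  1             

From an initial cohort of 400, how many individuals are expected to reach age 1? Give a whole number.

258

Expected survivors = N0 · l_1 = 400 × 0.644 = 257.6 → 258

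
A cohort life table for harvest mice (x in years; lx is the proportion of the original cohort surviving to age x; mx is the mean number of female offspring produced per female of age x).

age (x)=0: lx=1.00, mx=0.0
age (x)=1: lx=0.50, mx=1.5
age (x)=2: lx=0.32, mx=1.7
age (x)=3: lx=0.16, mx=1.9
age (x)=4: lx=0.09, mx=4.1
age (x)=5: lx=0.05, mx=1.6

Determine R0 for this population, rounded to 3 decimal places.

2.047

lx·mx by age: 0, 0.75, 0.544, 0.304, 0.369, 0.08
R0 = Σ lx·mx = 2.047 → 2.047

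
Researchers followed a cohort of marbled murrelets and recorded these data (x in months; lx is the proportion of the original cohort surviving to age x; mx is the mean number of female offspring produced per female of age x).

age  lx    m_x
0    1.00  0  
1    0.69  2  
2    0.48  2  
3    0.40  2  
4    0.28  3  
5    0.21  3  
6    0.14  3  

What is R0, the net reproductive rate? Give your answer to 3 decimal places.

lx·mx by age: 0, 1.38, 0.96, 0.8, 0.84, 0.63, 0.42
R0 = Σ lx·mx = 5.03 → 5.030

5.030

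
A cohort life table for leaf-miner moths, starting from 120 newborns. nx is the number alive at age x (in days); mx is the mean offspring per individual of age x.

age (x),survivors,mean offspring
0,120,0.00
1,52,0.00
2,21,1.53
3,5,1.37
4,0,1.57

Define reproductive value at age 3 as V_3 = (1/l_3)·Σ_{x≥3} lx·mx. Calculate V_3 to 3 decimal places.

1.370

lx = nx/n0 = nx/120: 1, 0.43333…, 0.175, 0.04167…, 0
lx·mx for x ≥ 3: 0.057083…, 0 → sum = 0.057083…
V_3 = 0.057083… / l_3 = 0.057083… / 0.041667… = 1.37… → 1.370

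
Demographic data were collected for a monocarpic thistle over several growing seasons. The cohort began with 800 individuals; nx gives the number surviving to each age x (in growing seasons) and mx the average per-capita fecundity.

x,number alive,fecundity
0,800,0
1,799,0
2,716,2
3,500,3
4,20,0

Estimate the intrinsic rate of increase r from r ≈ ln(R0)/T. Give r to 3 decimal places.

lx = nx/n0 = nx/800: 1, 0.99875, 0.895, 0.625, 0.025
R0 = Σ lx·mx = 0 + 0 + 1.79 + 1.875 + 0 = 3.665
Σ x·lx·mx = 9.205; T = 9.205/3.665 = 2.5116…
r ≈ ln(R0)/T = ln(3.665)/2.5116… = 0.51713… → 0.517

0.517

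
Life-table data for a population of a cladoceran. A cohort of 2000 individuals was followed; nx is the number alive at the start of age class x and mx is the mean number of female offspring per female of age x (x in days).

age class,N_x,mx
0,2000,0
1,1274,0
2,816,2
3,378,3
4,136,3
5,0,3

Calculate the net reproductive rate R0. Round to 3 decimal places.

1.587

lx = nx/n0 = nx/2000: 1, 0.637, 0.408, 0.189, 0.068, 0
lx·mx by age: 0, 0, 0.816, 0.567, 0.204, 0
R0 = Σ lx·mx = 1.587 → 1.587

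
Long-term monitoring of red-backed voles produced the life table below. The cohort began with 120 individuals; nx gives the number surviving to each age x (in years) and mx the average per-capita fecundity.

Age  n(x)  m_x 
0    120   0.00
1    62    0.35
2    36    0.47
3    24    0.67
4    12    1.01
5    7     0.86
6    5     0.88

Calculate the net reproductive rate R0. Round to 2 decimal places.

0.64

lx = nx/n0 = nx/120: 1, 0.51667…, 0.3, 0.2, 0.1, 0.05833…, 0.04167…
lx·mx by age: 0, 0.180833…, 0.141, 0.134, 0.101, 0.050167…, 0.036667…
R0 = Σ lx·mx = 0.643667… → 0.64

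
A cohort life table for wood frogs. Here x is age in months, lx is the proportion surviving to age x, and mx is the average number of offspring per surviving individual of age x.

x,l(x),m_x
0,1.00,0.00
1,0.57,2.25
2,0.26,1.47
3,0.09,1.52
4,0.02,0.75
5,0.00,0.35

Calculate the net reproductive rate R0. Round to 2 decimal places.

lx·mx by age: 0, 1.2825, 0.3822, 0.1368, 0.015, 0
R0 = Σ lx·mx = 1.8165 → 1.82

1.82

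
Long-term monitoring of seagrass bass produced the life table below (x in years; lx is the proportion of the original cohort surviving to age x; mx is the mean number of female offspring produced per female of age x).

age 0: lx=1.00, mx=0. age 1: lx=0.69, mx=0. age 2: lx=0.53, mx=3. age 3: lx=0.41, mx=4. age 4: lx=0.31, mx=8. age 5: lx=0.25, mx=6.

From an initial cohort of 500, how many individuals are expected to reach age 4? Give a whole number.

155

Expected survivors = N0 · l_4 = 500 × 0.31 = 155 → 155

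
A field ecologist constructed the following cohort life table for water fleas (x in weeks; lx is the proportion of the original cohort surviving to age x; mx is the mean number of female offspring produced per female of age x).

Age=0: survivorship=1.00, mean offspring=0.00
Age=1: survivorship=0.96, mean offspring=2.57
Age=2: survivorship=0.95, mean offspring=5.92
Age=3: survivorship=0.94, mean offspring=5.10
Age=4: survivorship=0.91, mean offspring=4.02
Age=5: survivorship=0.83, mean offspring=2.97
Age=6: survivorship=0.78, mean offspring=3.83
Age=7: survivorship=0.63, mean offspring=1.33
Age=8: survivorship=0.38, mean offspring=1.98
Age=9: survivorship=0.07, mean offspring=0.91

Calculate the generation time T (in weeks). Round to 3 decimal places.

lx·mx: 0, 2.4672, 5.624, 4.794, 3.6582, 2.4651, 2.9874, 0.8379, 0.7524, 0.0637 → R0 = 23.6499
x·lx·mx: 0, 2.4672, 11.248, 14.382, 14.6328, 12.3255, 17.9244, 5.8653, 6.0192, 0.5733 → Σ = 85.4377
T = 85.4377 / 23.6499 = 3.612603… → 3.613

3.613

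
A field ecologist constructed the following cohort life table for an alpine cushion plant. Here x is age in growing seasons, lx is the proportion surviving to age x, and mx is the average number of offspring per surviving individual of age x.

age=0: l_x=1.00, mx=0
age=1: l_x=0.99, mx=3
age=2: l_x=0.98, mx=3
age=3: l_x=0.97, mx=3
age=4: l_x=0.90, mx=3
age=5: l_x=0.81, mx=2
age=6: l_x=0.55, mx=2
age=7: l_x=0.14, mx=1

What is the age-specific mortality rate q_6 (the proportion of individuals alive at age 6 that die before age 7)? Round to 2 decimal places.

q_6 = (l_6 − l_7) / l_6 = (0.55 − 0.14) / 0.55
     = 0.41 / 0.55 = 0.745455… → 0.75

0.75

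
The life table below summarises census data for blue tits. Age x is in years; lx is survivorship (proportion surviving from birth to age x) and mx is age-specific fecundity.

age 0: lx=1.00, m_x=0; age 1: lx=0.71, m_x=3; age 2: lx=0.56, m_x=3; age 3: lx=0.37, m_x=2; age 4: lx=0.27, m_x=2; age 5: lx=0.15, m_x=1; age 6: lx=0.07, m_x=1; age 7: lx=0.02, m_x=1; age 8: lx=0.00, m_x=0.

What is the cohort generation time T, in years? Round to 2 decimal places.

2.10

lx·mx: 0, 2.13, 1.68, 0.74, 0.54, 0.15, 0.07, 0.02, 0 → R0 = 5.33
x·lx·mx: 0, 2.13, 3.36, 2.22, 2.16, 0.75, 0.42, 0.14, 0 → Σ = 11.18
T = 11.18 / 5.33 = 2.097561… → 2.10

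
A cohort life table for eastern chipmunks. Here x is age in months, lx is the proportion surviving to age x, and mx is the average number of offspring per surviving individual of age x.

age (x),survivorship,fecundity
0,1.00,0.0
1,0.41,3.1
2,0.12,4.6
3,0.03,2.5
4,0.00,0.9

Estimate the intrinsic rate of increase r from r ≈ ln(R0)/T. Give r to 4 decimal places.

0.4678

R0 = Σ lx·mx = 0 + 1.271 + 0.552 + 0.075 + 0 = 1.898
Σ x·lx·mx = 2.6; T = 2.6/1.898 = 1.36986…
r ≈ ln(R0)/T = ln(1.898)/1.36986… = 0.467785… → 0.4678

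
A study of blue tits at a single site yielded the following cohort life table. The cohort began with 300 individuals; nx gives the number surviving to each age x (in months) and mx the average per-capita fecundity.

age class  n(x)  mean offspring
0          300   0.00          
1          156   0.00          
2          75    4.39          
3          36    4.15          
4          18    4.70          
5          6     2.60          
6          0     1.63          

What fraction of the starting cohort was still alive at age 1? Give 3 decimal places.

0.520

l_1 = n_1/n_0 = 156/300 = 0.52 → 0.520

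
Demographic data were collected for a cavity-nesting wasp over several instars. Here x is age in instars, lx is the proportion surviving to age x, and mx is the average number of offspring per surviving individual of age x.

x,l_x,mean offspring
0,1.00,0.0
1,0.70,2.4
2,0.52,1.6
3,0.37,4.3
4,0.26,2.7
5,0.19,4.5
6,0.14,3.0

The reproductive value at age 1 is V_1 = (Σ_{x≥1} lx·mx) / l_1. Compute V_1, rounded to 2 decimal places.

lx·mx for x ≥ 1: 1.68, 0.832, 1.591, 0.702, 0.855, 0.42 → sum = 6.08
V_1 = 6.08 / l_1 = 6.08 / 0.7 = 8.685714… → 8.69

8.69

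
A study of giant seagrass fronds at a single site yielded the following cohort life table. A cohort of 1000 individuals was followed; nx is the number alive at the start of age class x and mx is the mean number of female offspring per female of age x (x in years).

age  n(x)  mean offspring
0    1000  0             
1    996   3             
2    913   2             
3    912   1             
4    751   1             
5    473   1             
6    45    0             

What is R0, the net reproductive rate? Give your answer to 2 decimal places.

lx = nx/n0 = nx/1000: 1, 0.996, 0.913, 0.912, 0.751, 0.473, 0.045
lx·mx by age: 0, 2.988, 1.826, 0.912, 0.751, 0.473, 0
R0 = Σ lx·mx = 6.95 → 6.95

6.95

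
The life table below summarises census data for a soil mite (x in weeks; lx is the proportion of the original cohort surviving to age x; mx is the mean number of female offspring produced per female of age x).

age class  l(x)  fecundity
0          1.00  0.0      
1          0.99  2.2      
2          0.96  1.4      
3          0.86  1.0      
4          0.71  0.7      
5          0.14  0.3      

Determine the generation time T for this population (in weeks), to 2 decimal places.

lx·mx: 0, 2.178, 1.344, 0.86, 0.497, 0.042 → R0 = 4.921
x·lx·mx: 0, 2.178, 2.688, 2.58, 1.988, 0.21 → Σ = 9.644
T = 9.644 / 4.921 = 1.959764… → 1.96

1.96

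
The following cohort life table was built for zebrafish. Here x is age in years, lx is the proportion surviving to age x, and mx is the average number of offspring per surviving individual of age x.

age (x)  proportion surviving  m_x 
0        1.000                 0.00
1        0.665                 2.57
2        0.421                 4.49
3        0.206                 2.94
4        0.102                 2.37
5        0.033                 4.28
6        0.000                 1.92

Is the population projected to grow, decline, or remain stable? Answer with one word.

R0 = Σ lx·mx = 0 + 1.70905 + 1.89029 + 0.60564 + 0.24174 + 0.14124 + 0 = 4.58796
R0 > 1, so the population is growing.

growing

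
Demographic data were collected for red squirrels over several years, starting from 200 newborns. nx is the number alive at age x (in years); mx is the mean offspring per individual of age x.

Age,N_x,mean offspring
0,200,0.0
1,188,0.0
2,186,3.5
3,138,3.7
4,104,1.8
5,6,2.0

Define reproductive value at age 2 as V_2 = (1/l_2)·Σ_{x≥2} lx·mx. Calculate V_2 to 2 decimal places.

lx = nx/n0 = nx/200: 1, 0.94, 0.93, 0.69, 0.52, 0.03
lx·mx for x ≥ 2: 3.255, 2.553, 0.936, 0.06 → sum = 6.804
V_2 = 6.804 / l_2 = 6.804 / 0.93 = 7.316129… → 7.32

7.32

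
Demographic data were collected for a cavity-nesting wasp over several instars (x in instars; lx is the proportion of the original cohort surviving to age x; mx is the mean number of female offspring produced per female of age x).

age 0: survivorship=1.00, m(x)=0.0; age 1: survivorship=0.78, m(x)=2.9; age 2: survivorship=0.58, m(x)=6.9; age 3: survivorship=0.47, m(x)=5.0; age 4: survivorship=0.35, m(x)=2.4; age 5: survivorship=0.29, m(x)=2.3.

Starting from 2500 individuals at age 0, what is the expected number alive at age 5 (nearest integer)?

725

Expected survivors = N0 · l_5 = 2500 × 0.29 = 725 → 725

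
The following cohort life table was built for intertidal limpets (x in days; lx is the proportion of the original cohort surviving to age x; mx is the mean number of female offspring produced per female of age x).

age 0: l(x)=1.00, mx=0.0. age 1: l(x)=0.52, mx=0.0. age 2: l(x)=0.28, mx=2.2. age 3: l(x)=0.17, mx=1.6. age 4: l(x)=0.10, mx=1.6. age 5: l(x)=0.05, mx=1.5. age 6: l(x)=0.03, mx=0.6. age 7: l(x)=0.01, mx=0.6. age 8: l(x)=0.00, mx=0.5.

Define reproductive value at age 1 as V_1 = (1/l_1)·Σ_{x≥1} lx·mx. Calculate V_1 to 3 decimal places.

lx·mx for x ≥ 1: 0, 0.616, 0.272, 0.16, 0.075, 0.018, 0.006, 0 → sum = 1.147
V_1 = 1.147 / l_1 = 1.147 / 0.52 = 2.205769… → 2.206

2.206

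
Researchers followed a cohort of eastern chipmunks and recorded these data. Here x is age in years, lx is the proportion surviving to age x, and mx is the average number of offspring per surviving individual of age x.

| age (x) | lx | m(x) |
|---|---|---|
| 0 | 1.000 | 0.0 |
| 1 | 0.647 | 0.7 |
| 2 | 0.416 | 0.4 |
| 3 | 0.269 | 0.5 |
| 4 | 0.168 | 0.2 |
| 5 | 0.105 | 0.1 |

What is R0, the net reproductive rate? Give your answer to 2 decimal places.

0.80

lx·mx by age: 0, 0.4529, 0.1664, 0.1345, 0.0336, 0.0105
R0 = Σ lx·mx = 0.7979 → 0.80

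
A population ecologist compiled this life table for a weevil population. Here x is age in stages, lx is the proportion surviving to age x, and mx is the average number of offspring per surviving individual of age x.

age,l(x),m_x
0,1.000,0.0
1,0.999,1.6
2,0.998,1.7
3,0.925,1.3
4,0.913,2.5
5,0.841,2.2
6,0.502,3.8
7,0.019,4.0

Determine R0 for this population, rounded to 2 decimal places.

lx·mx by age: 0, 1.5984, 1.6966, 1.2025, 2.2825, 1.8502, 1.9076, 0.076
R0 = Σ lx·mx = 10.6138 → 10.61

10.61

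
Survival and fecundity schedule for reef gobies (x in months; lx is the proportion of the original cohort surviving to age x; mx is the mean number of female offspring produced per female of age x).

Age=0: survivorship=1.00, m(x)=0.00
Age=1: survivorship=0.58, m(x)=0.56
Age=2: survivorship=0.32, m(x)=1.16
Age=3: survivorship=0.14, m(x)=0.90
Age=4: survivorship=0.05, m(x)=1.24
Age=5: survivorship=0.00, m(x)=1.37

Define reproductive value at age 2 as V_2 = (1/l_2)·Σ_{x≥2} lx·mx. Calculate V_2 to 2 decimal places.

1.75

lx·mx for x ≥ 2: 0.3712, 0.126, 0.062, 0 → sum = 0.5592
V_2 = 0.5592 / l_2 = 0.5592 / 0.32 = 1.7475 → 1.75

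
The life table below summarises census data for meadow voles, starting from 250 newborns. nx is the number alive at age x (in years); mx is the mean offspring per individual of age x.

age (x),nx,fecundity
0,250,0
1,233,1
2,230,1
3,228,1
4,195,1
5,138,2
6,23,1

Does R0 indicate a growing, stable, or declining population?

growing

lx = nx/n0 = nx/250: 1, 0.932, 0.92, 0.912, 0.78, 0.552, 0.092
R0 = Σ lx·mx = 0 + 0.932 + 0.92 + 0.912 + 0.78 + 1.104 + 0.092 = 4.74
R0 > 1, so the population is growing.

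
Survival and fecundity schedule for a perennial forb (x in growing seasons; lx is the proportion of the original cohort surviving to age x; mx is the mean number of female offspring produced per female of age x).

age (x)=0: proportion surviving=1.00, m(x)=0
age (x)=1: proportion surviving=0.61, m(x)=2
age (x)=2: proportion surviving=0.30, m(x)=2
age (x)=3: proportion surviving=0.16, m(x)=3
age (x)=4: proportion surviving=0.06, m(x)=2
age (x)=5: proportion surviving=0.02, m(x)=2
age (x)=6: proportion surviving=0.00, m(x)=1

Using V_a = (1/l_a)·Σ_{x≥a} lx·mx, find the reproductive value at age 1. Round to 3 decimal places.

lx·mx for x ≥ 1: 1.22, 0.6, 0.48, 0.12, 0.04, 0 → sum = 2.46
V_1 = 2.46 / l_1 = 2.46 / 0.61 = 4.032787… → 4.033

4.033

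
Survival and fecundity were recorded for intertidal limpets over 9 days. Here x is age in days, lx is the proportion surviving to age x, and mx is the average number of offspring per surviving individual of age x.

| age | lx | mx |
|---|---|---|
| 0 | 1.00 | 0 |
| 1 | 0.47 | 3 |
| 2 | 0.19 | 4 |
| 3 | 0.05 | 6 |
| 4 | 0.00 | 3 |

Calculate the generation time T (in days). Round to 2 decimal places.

1.55

lx·mx: 0, 1.41, 0.76, 0.3, 0 → R0 = 2.47
x·lx·mx: 0, 1.41, 1.52, 0.9, 0 → Σ = 3.83
T = 3.83 / 2.47 = 1.550607… → 1.55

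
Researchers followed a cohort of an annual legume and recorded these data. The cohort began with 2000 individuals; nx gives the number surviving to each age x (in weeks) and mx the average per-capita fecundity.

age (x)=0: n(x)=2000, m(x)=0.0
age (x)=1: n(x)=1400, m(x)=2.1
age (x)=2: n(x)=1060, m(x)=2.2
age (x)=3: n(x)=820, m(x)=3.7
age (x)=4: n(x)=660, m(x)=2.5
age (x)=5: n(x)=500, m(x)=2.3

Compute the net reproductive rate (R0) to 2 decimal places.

5.55

lx = nx/n0 = nx/2000: 1, 0.7, 0.53, 0.41, 0.33, 0.25
lx·mx by age: 0, 1.47, 1.166, 1.517, 0.825, 0.575
R0 = Σ lx·mx = 5.553 → 5.55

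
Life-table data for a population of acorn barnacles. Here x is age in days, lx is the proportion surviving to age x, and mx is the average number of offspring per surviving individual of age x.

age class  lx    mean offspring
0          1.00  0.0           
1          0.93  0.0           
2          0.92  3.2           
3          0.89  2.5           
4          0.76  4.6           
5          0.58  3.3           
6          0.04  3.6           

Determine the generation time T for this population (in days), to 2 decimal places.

lx·mx: 0, 0, 2.944, 2.225, 3.496, 1.914, 0.144 → R0 = 10.723
x·lx·mx: 0, 0, 5.888, 6.675, 13.984, 9.57, 0.864 → Σ = 36.981
T = 36.981 / 10.723 = 3.448755… → 3.45

3.45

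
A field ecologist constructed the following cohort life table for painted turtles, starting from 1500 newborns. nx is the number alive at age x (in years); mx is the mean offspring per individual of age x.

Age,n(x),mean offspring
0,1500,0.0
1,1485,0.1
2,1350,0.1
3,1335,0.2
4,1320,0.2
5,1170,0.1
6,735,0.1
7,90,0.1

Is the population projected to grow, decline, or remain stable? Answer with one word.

declining

lx = nx/n0 = nx/1500: 1, 0.99, 0.9, 0.89, 0.88, 0.78, 0.49, 0.06
R0 = Σ lx·mx = 0 + 0.099 + 0.09 + 0.178 + 0.176 + 0.078 + 0.049 + 0.006 = 0.676
R0 < 1, so the population is declining.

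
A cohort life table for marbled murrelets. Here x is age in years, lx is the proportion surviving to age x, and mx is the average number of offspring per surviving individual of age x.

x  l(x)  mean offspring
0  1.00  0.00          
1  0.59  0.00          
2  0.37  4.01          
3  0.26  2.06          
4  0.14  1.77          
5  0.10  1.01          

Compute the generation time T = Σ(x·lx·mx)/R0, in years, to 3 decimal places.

2.563

lx·mx: 0, 0, 1.4837, 0.5356, 0.2478, 0.101 → R0 = 2.3681
x·lx·mx: 0, 0, 2.9674, 1.6068, 0.9912, 0.505 → Σ = 6.0704
T = 6.0704 / 2.3681 = 2.563405… → 2.563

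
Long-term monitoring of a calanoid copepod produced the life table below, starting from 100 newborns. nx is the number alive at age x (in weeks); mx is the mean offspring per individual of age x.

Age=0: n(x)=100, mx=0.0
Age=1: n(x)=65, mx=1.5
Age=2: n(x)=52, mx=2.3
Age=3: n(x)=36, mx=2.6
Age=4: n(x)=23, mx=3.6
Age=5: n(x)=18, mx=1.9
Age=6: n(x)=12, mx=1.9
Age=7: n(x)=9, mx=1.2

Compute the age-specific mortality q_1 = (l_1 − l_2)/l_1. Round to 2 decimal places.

0.20

lx = nx/n0 = nx/100: 1, 0.65, 0.52, 0.36, 0.23, 0.18, 0.12, 0.09
q_1 = (l_1 − l_2) / l_1 = (0.65 − 0.52) / 0.65
     = 0.13 / 0.65 = 0.2 → 0.20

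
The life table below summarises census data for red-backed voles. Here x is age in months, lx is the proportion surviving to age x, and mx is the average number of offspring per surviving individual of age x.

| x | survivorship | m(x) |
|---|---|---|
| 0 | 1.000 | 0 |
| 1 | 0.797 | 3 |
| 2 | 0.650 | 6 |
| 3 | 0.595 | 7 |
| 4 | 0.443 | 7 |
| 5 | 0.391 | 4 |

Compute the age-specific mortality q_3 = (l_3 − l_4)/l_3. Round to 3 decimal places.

0.255

q_3 = (l_3 − l_4) / l_3 = (0.595 − 0.443) / 0.595
     = 0.152 / 0.595 = 0.255462… → 0.255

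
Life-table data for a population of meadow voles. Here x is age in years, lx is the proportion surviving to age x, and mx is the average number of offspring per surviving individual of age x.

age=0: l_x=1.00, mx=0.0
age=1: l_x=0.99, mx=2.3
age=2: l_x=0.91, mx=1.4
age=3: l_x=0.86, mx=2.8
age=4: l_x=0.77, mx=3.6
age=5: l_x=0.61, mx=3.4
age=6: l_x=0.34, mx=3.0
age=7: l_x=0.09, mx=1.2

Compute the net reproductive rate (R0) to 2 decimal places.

11.93

lx·mx by age: 0, 2.277, 1.274, 2.408, 2.772, 2.074, 1.02, 0.108
R0 = Σ lx·mx = 11.933 → 11.93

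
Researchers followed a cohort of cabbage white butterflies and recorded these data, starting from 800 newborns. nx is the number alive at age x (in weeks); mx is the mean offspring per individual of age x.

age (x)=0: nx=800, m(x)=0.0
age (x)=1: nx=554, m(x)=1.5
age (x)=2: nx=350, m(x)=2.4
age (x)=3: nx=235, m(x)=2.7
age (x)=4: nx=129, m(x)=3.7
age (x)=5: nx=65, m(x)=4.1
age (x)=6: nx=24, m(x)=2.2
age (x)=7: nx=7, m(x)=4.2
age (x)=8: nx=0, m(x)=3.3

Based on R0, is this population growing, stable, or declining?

lx = nx/n0 = nx/800: 1, 0.6925, 0.4375, 0.29375, 0.16125, 0.08125, 0.03, 0.00875, 0
R0 = Σ lx·mx = 0 + 1.03875 + 1.05 + 0.793125 + 0.596625 + 0.333125 + 0.066 + 0.03675 + 0 = 3.914375
R0 > 1, so the population is growing.

growing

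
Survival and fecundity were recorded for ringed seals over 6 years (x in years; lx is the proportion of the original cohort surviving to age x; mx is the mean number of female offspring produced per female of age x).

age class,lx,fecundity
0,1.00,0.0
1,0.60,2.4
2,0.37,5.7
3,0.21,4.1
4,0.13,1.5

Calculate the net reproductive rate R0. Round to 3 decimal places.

lx·mx by age: 0, 1.44, 2.109, 0.861, 0.195
R0 = Σ lx·mx = 4.605 → 4.605

4.605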